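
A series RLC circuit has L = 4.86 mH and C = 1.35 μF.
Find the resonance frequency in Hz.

Step 1 — Resonance condition Im(Z)=0 gives ω₀ = 1/√(LC).
Step 2 — ω₀ = 1/√(0.00486·1.35e-06) = 1.235e+04 rad/s.
Step 3 — f₀ = ω₀/(2π) = 1965 Hz.

f₀ = 1965 Hz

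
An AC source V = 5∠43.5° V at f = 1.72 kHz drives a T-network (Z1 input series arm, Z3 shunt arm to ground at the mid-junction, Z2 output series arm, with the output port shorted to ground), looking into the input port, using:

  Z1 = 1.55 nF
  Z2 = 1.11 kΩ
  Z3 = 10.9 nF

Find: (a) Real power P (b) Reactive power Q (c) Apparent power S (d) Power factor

Step 1 — Angular frequency: ω = 2π·f = 2π·1720 = 1.081e+04 rad/s.
Step 2 — Component impedances:
  Z1: Z = 1/(jωC) = -j/(ω·C) = 0 - j5.97e+04 Ω
  Z2: Z = R = 1110 Ω
  Z3: Z = 1/(jωC) = -j/(ω·C) = 0 - j8489 Ω
Step 3 — With the output port shorted to ground, the output series arm Z2 runs from the junction to ground; the shunt arm Z3 also runs from the junction to ground. They appear in parallel: Z3 || Z2 = 1091 - j142.7 Ω.
Step 4 — Series with input arm Z1: Z_in = Z1 + (Z3 || Z2) = 1091 - j5.984e+04 Ω = 5.985e+04∠-89.0° Ω.
Step 5 — Source phasor: V = 5∠43.5° V = 3.627 + j3.442 V.
Step 6 — Current: I = V / Z = -5.639e-05 + j6.164e-05 A = 8.354e-05∠132.5° A.
Step 7 — Complex power: S = V·I* = 7.617e-06 - j0.0004176 VA.
Step 8 — Real power: P = Re(S) = 7.617e-06 W.
Step 9 — Reactive power: Q = Im(S) = -0.0004176 VAR.
Step 10 — Apparent power: |S| = 0.0004177 VA.
Step 11 — Power factor: PF = P/|S| = 0.01823 (leading).

(a) P = 7.617e-06 W  (b) Q = -0.0004176 VAR  (c) S = 0.0004177 VA  (d) PF = 0.01823 (leading)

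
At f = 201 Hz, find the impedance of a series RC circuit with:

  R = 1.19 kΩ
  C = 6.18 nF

Step 1 — Angular frequency: ω = 2π·f = 2π·201 = 1263 rad/s.
Step 2 — Component impedances:
  R: Z = R = 1190 Ω
  C: Z = 1/(jωC) = -j/(ω·C) = 0 - j1.281e+05 Ω
Step 3 — Series combination: Z_total = R + C = 1190 - j1.281e+05 Ω = 1.281e+05∠-89.5° Ω.

Z = 1190 - j1.281e+05 Ω = 1.281e+05∠-89.5° Ω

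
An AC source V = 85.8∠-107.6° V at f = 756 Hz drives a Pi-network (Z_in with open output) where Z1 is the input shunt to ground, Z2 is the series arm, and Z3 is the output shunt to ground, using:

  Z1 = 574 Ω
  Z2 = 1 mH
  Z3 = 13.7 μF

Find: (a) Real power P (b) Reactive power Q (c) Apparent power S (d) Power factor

Step 1 — Angular frequency: ω = 2π·f = 2π·756 = 4750 rad/s.
Step 2 — Component impedances:
  Z1: Z = R = 574 Ω
  Z2: Z = jωL = j·4750·0.001 = 0 + j4.75 Ω
  Z3: Z = 1/(jωC) = -j/(ω·C) = 0 - j15.37 Ω
Step 3 — With open output, the series arm Z2 and the output shunt Z3 appear in series to ground: Z2 + Z3 = 0 - j10.62 Ω.
Step 4 — Parallel with input shunt Z1: Z_in = Z1 || (Z2 + Z3) = 0.1963 - j10.61 Ω = 10.61∠-88.9° Ω.
Step 5 — Source phasor: V = 85.8∠-107.6° V = -25.94 - j81.78 V.
Step 6 — Current: I = V / Z = 7.658 - j2.586 A = 8.083∠-18.7° A.
Step 7 — Complex power: S = V·I* = 12.83 - j693.4 VA.
Step 8 — Real power: P = Re(S) = 12.83 W.
Step 9 — Reactive power: Q = Im(S) = -693.4 VAR.
Step 10 — Apparent power: |S| = 693.5 VA.
Step 11 — Power factor: PF = P/|S| = 0.01849 (leading).

(a) P = 12.83 W  (b) Q = -693.4 VAR  (c) S = 693.5 VA  (d) PF = 0.01849 (leading)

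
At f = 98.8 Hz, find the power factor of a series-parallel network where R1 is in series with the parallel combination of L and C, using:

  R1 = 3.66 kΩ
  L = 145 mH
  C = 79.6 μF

Step 1 — Angular frequency: ω = 2π·f = 2π·98.8 = 620.8 rad/s.
Step 2 — Component impedances:
  R1: Z = R = 3660 Ω
  L: Z = jωL = j·620.8·0.145 = 0 + j90.01 Ω
  C: Z = 1/(jωC) = -j/(ω·C) = 0 - j20.24 Ω
Step 3 — Parallel branch: L || C = 1/(1/L + 1/C) = 0 - j26.11 Ω.
Step 4 — Series with R1: Z_total = R1 + (L || C) = 3660 - j26.11 Ω = 3660∠-0.4° Ω.
Step 5 — Power factor: PF = cos(φ) = Re(Z)/|Z| = 3660/3660 = 1.
Step 6 — Type: Im(Z) = -26.11 ⇒ leading (phase φ = -0.4°).

PF = 1 (leading, φ = -0.4°)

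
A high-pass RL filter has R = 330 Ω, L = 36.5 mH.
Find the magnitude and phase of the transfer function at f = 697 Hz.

Step 1 — Angular frequency: ω = 2π·697 = 4379 rad/s.
Step 2 — Transfer function: H(jω) = jωL/(R + jωL).
Step 3 — Numerator jωL = j·159.8; denominator R + jωL = 330 + j159.8.
Step 4 — H = 0.19 + j0.3923.
Step 5 — Magnitude: |H| = 0.4359 (-7.2 dB); phase: φ = 64.2°.

|H| = 0.4359 (-7.2 dB), φ = 64.2°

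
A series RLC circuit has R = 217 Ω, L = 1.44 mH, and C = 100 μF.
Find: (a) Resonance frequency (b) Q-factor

Step 1 — Resonance condition Im(Z)=0 gives ω₀ = 1/√(LC).
Step 2 — ω₀ = 1/√(0.00144·0.0001) = 2635 rad/s.
Step 3 — f₀ = ω₀/(2π) = 419.4 Hz.
Step 4 — Series Q: Q = ω₀L/R = 2635·0.00144/217 = 0.01749.

(a) f₀ = 419.4 Hz  (b) Q = 0.01749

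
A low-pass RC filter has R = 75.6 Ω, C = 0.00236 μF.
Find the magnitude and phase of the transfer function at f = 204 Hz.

Step 1 — Angular frequency: ω = 2π·204 = 1282 rad/s.
Step 2 — Transfer function: H(jω) = 1/(1 + jωRC).
Step 3 — Denominator: 1 + jωRC = 1 + j·1282·75.6·2.36e-09 = 1 + j0.0002287.
Step 4 — H = 1 - j0.0002287.
Step 5 — Magnitude: |H| = 1 (-0.0 dB); phase: φ = -0.0°.

|H| = 1 (-0.0 dB), φ = -0.0°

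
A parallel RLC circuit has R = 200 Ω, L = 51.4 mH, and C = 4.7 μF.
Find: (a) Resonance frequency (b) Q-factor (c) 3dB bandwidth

Step 1 — Resonance: ω₀ = 1/√(LC) = 1/√(0.0514·4.7e-06) = 2035 rad/s.
Step 2 — f₀ = ω₀/(2π) = 323.8 Hz.
Step 3 — Parallel Q: Q = R/(ω₀L) = 200/(2035·0.0514) = 1.912.
Step 4 — Bandwidth: Δω = ω₀/Q = 1064 rad/s; BW = Δω/(2π) = 169.3 Hz.

(a) f₀ = 323.8 Hz  (b) Q = 1.912  (c) BW = 169.3 Hz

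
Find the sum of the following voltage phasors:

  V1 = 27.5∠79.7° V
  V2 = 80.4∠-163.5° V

Step 1 — Convert each phasor to rectangular form:
  V1 = 27.5·(cos(79.7°) + j·sin(79.7°)) = 4.917 + j27.06 V
  V2 = 80.4·(cos(-163.5°) + j·sin(-163.5°)) = -77.09 - j22.83 V
Step 2 — Sum components: V_total = -72.17 + j4.222 V.
Step 3 — Convert to polar: |V_total| = 72.3 V, ∠V_total = 176.7°.

V_total = 72.3∠176.7° V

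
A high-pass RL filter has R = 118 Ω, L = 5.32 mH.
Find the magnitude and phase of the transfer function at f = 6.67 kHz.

Step 1 — Angular frequency: ω = 2π·6670 = 4.191e+04 rad/s.
Step 2 — Transfer function: H(jω) = jωL/(R + jωL).
Step 3 — Numerator jωL = j·223; denominator R + jωL = 118 + j223.
Step 4 — H = 0.7812 + j0.4134.
Step 5 — Magnitude: |H| = 0.8838 (-1.1 dB); phase: φ = 27.9°.

|H| = 0.8838 (-1.1 dB), φ = 27.9°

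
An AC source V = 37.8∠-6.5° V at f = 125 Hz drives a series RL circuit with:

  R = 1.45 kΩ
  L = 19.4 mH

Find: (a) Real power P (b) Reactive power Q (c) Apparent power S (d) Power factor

Step 1 — Angular frequency: ω = 2π·f = 2π·125 = 785.4 rad/s.
Step 2 — Component impedances:
  R: Z = R = 1450 Ω
  L: Z = jωL = j·785.4·0.0194 = 0 + j15.24 Ω
Step 3 — Series combination: Z_total = R + L = 1450 + j15.24 Ω = 1450∠0.6° Ω.
Step 4 — Source phasor: V = 37.8∠-6.5° V = 37.56 - j4.279 V.
Step 5 — Current: I = V / Z = 0.02587 - j0.003223 A = 0.02607∠-7.1° A.
Step 6 — Complex power: S = V·I* = 0.9853 + j0.01035 VA.
Step 7 — Real power: P = Re(S) = 0.9853 W.
Step 8 — Reactive power: Q = Im(S) = 0.01035 VAR.
Step 9 — Apparent power: |S| = 0.9854 VA.
Step 10 — Power factor: PF = P/|S| = 0.9999 (lagging).

(a) P = 0.9853 W  (b) Q = 0.01035 VAR  (c) S = 0.9854 VA  (d) PF = 0.9999 (lagging)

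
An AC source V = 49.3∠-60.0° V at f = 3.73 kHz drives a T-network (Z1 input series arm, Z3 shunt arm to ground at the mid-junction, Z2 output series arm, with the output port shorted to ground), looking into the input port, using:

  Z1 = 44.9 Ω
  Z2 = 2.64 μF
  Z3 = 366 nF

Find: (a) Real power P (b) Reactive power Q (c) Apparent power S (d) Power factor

Step 1 — Angular frequency: ω = 2π·f = 2π·3730 = 2.344e+04 rad/s.
Step 2 — Component impedances:
  Z1: Z = R = 44.9 Ω
  Z2: Z = 1/(jωC) = -j/(ω·C) = 0 - j16.16 Ω
  Z3: Z = 1/(jωC) = -j/(ω·C) = 0 - j116.6 Ω
Step 3 — With the output port shorted to ground, the output series arm Z2 runs from the junction to ground; the shunt arm Z3 also runs from the junction to ground. They appear in parallel: Z3 || Z2 = 0 - j14.19 Ω.
Step 4 — Series with input arm Z1: Z_in = Z1 + (Z3 || Z2) = 44.9 - j14.19 Ω = 47.09∠-17.5° Ω.
Step 5 — Source phasor: V = 49.3∠-60.0° V = 24.65 - j42.7 V.
Step 6 — Current: I = V / Z = 0.7724 - j0.7067 A = 1.047∠-42.5° A.
Step 7 — Complex power: S = V·I* = 49.21 - j15.56 VA.
Step 8 — Real power: P = Re(S) = 49.21 W.
Step 9 — Reactive power: Q = Im(S) = -15.56 VAR.
Step 10 — Apparent power: |S| = 51.61 VA.
Step 11 — Power factor: PF = P/|S| = 0.9535 (leading).

(a) P = 49.21 W  (b) Q = -15.56 VAR  (c) S = 51.61 VA  (d) PF = 0.9535 (leading)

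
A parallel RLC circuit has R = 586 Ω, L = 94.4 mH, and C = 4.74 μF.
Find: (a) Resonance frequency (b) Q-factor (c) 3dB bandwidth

Step 1 — Resonance: ω₀ = 1/√(LC) = 1/√(0.0944·4.74e-06) = 1495 rad/s.
Step 2 — f₀ = ω₀/(2π) = 237.9 Hz.
Step 3 — Parallel Q: Q = R/(ω₀L) = 586/(1495·0.0944) = 4.152.
Step 4 — Bandwidth: Δω = ω₀/Q = 360 rad/s; BW = Δω/(2π) = 57.3 Hz.

(a) f₀ = 237.9 Hz  (b) Q = 4.152  (c) BW = 57.3 Hz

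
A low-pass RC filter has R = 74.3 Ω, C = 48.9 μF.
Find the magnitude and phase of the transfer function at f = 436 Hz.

Step 1 — Angular frequency: ω = 2π·436 = 2739 rad/s.
Step 2 — Transfer function: H(jω) = 1/(1 + jωRC).
Step 3 — Denominator: 1 + jωRC = 1 + j·2739·74.3·4.89e-05 = 1 + j9.953.
Step 4 — H = 0.009993 - j0.09947.
Step 5 — Magnitude: |H| = 0.09997 (-20.0 dB); phase: φ = -84.3°.

|H| = 0.09997 (-20.0 dB), φ = -84.3°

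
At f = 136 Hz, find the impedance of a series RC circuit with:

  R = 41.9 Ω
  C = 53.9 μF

Step 1 — Angular frequency: ω = 2π·f = 2π·136 = 854.5 rad/s.
Step 2 — Component impedances:
  R: Z = R = 41.9 Ω
  C: Z = 1/(jωC) = -j/(ω·C) = 0 - j21.71 Ω
Step 3 — Series combination: Z_total = R + C = 41.9 - j21.71 Ω = 47.19∠-27.4° Ω.

Z = 41.9 - j21.71 Ω = 47.19∠-27.4° Ω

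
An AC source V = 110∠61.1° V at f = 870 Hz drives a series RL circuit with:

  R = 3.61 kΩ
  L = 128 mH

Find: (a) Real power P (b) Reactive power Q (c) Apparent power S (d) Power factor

Step 1 — Angular frequency: ω = 2π·f = 2π·870 = 5466 rad/s.
Step 2 — Component impedances:
  R: Z = R = 3610 Ω
  L: Z = jωL = j·5466·0.128 = 0 + j699.7 Ω
Step 3 — Series combination: Z_total = R + L = 3610 + j699.7 Ω = 3677∠11.0° Ω.
Step 4 — Source phasor: V = 110∠61.1° V = 53.16 + j96.3 V.
Step 5 — Current: I = V / Z = 0.01918 + j0.02296 A = 0.02991∠50.1° A.
Step 6 — Complex power: S = V·I* = 3.23 + j0.6261 VA.
Step 7 — Real power: P = Re(S) = 3.23 W.
Step 8 — Reactive power: Q = Im(S) = 0.6261 VAR.
Step 9 — Apparent power: |S| = 3.291 VA.
Step 10 — Power factor: PF = P/|S| = 0.9817 (lagging).

(a) P = 3.23 W  (b) Q = 0.6261 VAR  (c) S = 3.291 VA  (d) PF = 0.9817 (lagging)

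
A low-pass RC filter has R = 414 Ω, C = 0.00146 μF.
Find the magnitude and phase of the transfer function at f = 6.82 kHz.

Step 1 — Angular frequency: ω = 2π·6820 = 4.285e+04 rad/s.
Step 2 — Transfer function: H(jω) = 1/(1 + jωRC).
Step 3 — Denominator: 1 + jωRC = 1 + j·4.285e+04·414·1.46e-09 = 1 + j0.0259.
Step 4 — H = 0.9993 - j0.02588.
Step 5 — Magnitude: |H| = 0.9997 (-0.0 dB); phase: φ = -1.5°.

|H| = 0.9997 (-0.0 dB), φ = -1.5°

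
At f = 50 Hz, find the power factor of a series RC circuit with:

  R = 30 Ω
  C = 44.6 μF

Step 1 — Angular frequency: ω = 2π·f = 2π·50 = 314.2 rad/s.
Step 2 — Component impedances:
  R: Z = R = 30 Ω
  C: Z = 1/(jωC) = -j/(ω·C) = 0 - j71.37 Ω
Step 3 — Series combination: Z_total = R + C = 30 - j71.37 Ω = 77.42∠-67.2° Ω.
Step 4 — Power factor: PF = cos(φ) = Re(Z)/|Z| = 30/77.42 = 0.3875.
Step 5 — Type: Im(Z) = -71.37 ⇒ leading (phase φ = -67.2°).

PF = 0.3875 (leading, φ = -67.2°)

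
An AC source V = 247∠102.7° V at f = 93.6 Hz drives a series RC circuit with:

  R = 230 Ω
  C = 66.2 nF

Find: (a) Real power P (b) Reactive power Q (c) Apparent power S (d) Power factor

Step 1 — Angular frequency: ω = 2π·f = 2π·93.6 = 588.1 rad/s.
Step 2 — Component impedances:
  R: Z = R = 230 Ω
  C: Z = 1/(jωC) = -j/(ω·C) = 0 - j2.569e+04 Ω
Step 3 — Series combination: Z_total = R + C = 230 - j2.569e+04 Ω = 2.569e+04∠-89.5° Ω.
Step 4 — Source phasor: V = 247∠102.7° V = -54.3 + j241 V.
Step 5 — Current: I = V / Z = -0.009399 - j0.00203 A = 0.009616∠-167.8° A.
Step 6 — Complex power: S = V·I* = 0.02127 - j2.375 VA.
Step 7 — Real power: P = Re(S) = 0.02127 W.
Step 8 — Reactive power: Q = Im(S) = -2.375 VAR.
Step 9 — Apparent power: |S| = 2.375 VA.
Step 10 — Power factor: PF = P/|S| = 0.008954 (leading).

(a) P = 0.02127 W  (b) Q = -2.375 VAR  (c) S = 2.375 VA  (d) PF = 0.008954 (leading)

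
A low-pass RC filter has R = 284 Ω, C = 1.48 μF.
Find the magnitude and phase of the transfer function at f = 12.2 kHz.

Step 1 — Angular frequency: ω = 2π·1.22e+04 = 7.665e+04 rad/s.
Step 2 — Transfer function: H(jω) = 1/(1 + jωRC).
Step 3 — Denominator: 1 + jωRC = 1 + j·7.665e+04·284·1.48e-06 = 1 + j32.22.
Step 4 — H = 0.0009624 - j0.03101.
Step 5 — Magnitude: |H| = 0.03102 (-30.2 dB); phase: φ = -88.2°.

|H| = 0.03102 (-30.2 dB), φ = -88.2°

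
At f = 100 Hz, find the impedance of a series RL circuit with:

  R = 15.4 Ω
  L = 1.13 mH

Step 1 — Angular frequency: ω = 2π·f = 2π·100 = 628.3 rad/s.
Step 2 — Component impedances:
  R: Z = R = 15.4 Ω
  L: Z = jωL = j·628.3·0.00113 = 0 + j0.71 Ω
Step 3 — Series combination: Z_total = R + L = 15.4 + j0.71 Ω = 15.42∠2.6° Ω.

Z = 15.4 + j0.71 Ω = 15.42∠2.6° Ω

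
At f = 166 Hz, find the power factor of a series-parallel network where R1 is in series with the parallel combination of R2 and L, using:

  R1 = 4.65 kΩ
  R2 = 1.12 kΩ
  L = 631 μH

Step 1 — Angular frequency: ω = 2π·f = 2π·166 = 1043 rad/s.
Step 2 — Component impedances:
  R1: Z = R = 4650 Ω
  R2: Z = R = 1120 Ω
  L: Z = jωL = j·1043·0.000631 = 0 + j0.6581 Ω
Step 3 — Parallel branch: R2 || L = 1/(1/R2 + 1/L) = 0.0003867 + j0.6581 Ω.
Step 4 — Series with R1: Z_total = R1 + (R2 || L) = 4650 + j0.6581 Ω = 4650∠0.0° Ω.
Step 5 — Power factor: PF = cos(φ) = Re(Z)/|Z| = 4650/4650 = 1.
Step 6 — Type: Im(Z) = 0.6581 ⇒ lagging (phase φ = 0.0°).

PF = 1 (lagging, φ = 0.0°)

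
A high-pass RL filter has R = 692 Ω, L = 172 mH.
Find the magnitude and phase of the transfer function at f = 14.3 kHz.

Step 1 — Angular frequency: ω = 2π·1.43e+04 = 8.985e+04 rad/s.
Step 2 — Transfer function: H(jω) = jωL/(R + jωL).
Step 3 — Numerator jωL = j·1.545e+04; denominator R + jωL = 692 + j1.545e+04.
Step 4 — H = 0.998 + j0.04469.
Step 5 — Magnitude: |H| = 0.999 (-0.0 dB); phase: φ = 2.6°.

|H| = 0.999 (-0.0 dB), φ = 2.6°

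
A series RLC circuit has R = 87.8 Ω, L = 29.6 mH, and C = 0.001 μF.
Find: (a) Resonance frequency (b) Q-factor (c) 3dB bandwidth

Step 1 — Resonance: ω₀ = 1/√(LC) = 1/√(0.0296·1e-09) = 1.838e+05 rad/s.
Step 2 — f₀ = ω₀/(2π) = 2.925e+04 Hz.
Step 3 — Series Q: Q = ω₀L/R = 1.838e+05·0.0296/87.8 = 61.97.
Step 4 — Bandwidth: Δω = ω₀/Q = 2966 rad/s; BW = Δω/(2π) = 472.1 Hz.

(a) f₀ = 2.925e+04 Hz  (b) Q = 61.97  (c) BW = 472.1 Hz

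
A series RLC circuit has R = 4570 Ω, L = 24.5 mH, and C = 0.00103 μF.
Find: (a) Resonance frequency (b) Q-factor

Step 1 — Resonance condition Im(Z)=0 gives ω₀ = 1/√(LC).
Step 2 — ω₀ = 1/√(0.0245·1.03e-09) = 1.991e+05 rad/s.
Step 3 — f₀ = ω₀/(2π) = 3.168e+04 Hz.
Step 4 — Series Q: Q = ω₀L/R = 1.991e+05·0.0245/4570 = 1.067.

(a) f₀ = 3.168e+04 Hz  (b) Q = 1.067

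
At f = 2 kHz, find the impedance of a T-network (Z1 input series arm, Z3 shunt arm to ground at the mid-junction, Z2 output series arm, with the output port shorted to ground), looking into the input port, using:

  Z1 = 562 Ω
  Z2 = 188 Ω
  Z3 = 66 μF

Step 1 — Angular frequency: ω = 2π·f = 2π·2000 = 1.257e+04 rad/s.
Step 2 — Component impedances:
  Z1: Z = R = 562 Ω
  Z2: Z = R = 188 Ω
  Z3: Z = 1/(jωC) = -j/(ω·C) = 0 - j1.206 Ω
Step 3 — With the output port shorted to ground, the output series arm Z2 runs from the junction to ground; the shunt arm Z3 also runs from the junction to ground. They appear in parallel: Z3 || Z2 = 0.007732 - j1.206 Ω.
Step 4 — Series with input arm Z1: Z_in = Z1 + (Z3 || Z2) = 562 - j1.206 Ω = 562∠-0.1° Ω.

Z = 562 - j1.206 Ω = 562∠-0.1° Ω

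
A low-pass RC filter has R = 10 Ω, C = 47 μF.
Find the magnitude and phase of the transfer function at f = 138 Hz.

Step 1 — Angular frequency: ω = 2π·138 = 867.1 rad/s.
Step 2 — Transfer function: H(jω) = 1/(1 + jωRC).
Step 3 — Denominator: 1 + jωRC = 1 + j·867.1·10·4.7e-05 = 1 + j0.4075.
Step 4 — H = 0.8576 - j0.3495.
Step 5 — Magnitude: |H| = 0.9261 (-0.7 dB); phase: φ = -22.2°.

|H| = 0.9261 (-0.7 dB), φ = -22.2°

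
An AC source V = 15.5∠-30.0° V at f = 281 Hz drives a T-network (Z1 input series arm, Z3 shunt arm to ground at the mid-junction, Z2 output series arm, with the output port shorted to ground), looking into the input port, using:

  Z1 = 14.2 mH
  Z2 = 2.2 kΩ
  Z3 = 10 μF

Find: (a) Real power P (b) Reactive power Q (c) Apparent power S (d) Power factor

Step 1 — Angular frequency: ω = 2π·f = 2π·281 = 1766 rad/s.
Step 2 — Component impedances:
  Z1: Z = jωL = j·1766·0.0142 = 0 + j25.07 Ω
  Z2: Z = R = 2200 Ω
  Z3: Z = 1/(jωC) = -j/(ω·C) = 0 - j56.64 Ω
Step 3 — With the output port shorted to ground, the output series arm Z2 runs from the junction to ground; the shunt arm Z3 also runs from the junction to ground. They appear in parallel: Z3 || Z2 = 1.457 - j56.6 Ω.
Step 4 — Series with input arm Z1: Z_in = Z1 + (Z3 || Z2) = 1.457 - j31.53 Ω = 31.56∠-87.4° Ω.
Step 5 — Source phasor: V = 15.5∠-30.0° V = 13.42 - j7.75 V.
Step 6 — Current: I = V / Z = 0.2649 + j0.4135 A = 0.4911∠57.4° A.
Step 7 — Complex power: S = V·I* = 0.3514 - j7.603 VA.
Step 8 — Real power: P = Re(S) = 0.3514 W.
Step 9 — Reactive power: Q = Im(S) = -7.603 VAR.
Step 10 — Apparent power: |S| = 7.612 VA.
Step 11 — Power factor: PF = P/|S| = 0.04617 (leading).

(a) P = 0.3514 W  (b) Q = -7.603 VAR  (c) S = 7.612 VA  (d) PF = 0.04617 (leading)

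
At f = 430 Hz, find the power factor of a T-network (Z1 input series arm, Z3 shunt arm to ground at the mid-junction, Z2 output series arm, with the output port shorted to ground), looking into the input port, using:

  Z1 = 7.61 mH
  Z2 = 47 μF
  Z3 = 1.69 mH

Step 1 — Angular frequency: ω = 2π·f = 2π·430 = 2702 rad/s.
Step 2 — Component impedances:
  Z1: Z = jωL = j·2702·0.00761 = 0 + j20.56 Ω
  Z2: Z = 1/(jωC) = -j/(ω·C) = 0 - j7.875 Ω
  Z3: Z = jωL = j·2702·0.00169 = 0 + j4.566 Ω
Step 3 — With the output port shorted to ground, the output series arm Z2 runs from the junction to ground; the shunt arm Z3 also runs from the junction to ground. They appear in parallel: Z3 || Z2 = 0 + j10.87 Ω.
Step 4 — Series with input arm Z1: Z_in = Z1 + (Z3 || Z2) = 0 + j31.43 Ω = 31.43∠90.0° Ω.
Step 5 — Power factor: PF = cos(φ) = Re(Z)/|Z| = 0/31.43 = 0.
Step 6 — Type: Im(Z) = 31.43 ⇒ lagging (phase φ = 90.0°).

PF = 0 (lagging, φ = 90.0°)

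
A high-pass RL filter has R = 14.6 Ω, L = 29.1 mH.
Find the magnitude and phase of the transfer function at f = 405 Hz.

Step 1 — Angular frequency: ω = 2π·405 = 2545 rad/s.
Step 2 — Transfer function: H(jω) = jωL/(R + jωL).
Step 3 — Numerator jωL = j·74.05; denominator R + jωL = 14.6 + j74.05.
Step 4 — H = 0.9626 + j0.1898.
Step 5 — Magnitude: |H| = 0.9811 (-0.2 dB); phase: φ = 11.2°.

|H| = 0.9811 (-0.2 dB), φ = 11.2°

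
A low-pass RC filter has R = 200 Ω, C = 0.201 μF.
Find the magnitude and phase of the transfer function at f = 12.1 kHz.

Step 1 — Angular frequency: ω = 2π·1.21e+04 = 7.603e+04 rad/s.
Step 2 — Transfer function: H(jω) = 1/(1 + jωRC).
Step 3 — Denominator: 1 + jωRC = 1 + j·7.603e+04·200·2.01e-07 = 1 + j3.056.
Step 4 — H = 0.0967 - j0.2956.
Step 5 — Magnitude: |H| = 0.311 (-10.1 dB); phase: φ = -71.9°.

|H| = 0.311 (-10.1 dB), φ = -71.9°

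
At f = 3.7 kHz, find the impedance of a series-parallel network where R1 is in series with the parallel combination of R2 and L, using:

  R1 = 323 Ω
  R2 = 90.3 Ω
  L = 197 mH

Step 1 — Angular frequency: ω = 2π·f = 2π·3700 = 2.325e+04 rad/s.
Step 2 — Component impedances:
  R1: Z = R = 323 Ω
  R2: Z = R = 90.3 Ω
  L: Z = jωL = j·2.325e+04·0.197 = 0 + j4580 Ω
Step 3 — Parallel branch: R2 || L = 1/(1/R2 + 1/L) = 90.26 + j1.78 Ω.
Step 4 — Series with R1: Z_total = R1 + (R2 || L) = 413.3 + j1.78 Ω = 413.3∠0.2° Ω.

Z = 413.3 + j1.78 Ω = 413.3∠0.2° Ω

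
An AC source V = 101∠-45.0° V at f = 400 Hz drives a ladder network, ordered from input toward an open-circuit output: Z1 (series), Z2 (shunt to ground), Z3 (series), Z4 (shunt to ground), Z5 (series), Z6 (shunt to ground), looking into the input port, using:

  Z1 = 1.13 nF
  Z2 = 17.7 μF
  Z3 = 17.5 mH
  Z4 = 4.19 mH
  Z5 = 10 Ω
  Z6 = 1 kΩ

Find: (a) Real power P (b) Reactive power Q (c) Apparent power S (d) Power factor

Step 1 — Angular frequency: ω = 2π·f = 2π·400 = 2513 rad/s.
Step 2 — Component impedances:
  Z1: Z = 1/(jωC) = -j/(ω·C) = 0 - j3.521e+05 Ω
  Z2: Z = 1/(jωC) = -j/(ω·C) = 0 - j22.48 Ω
  Z3: Z = jωL = j·2513·0.0175 = 0 + j43.98 Ω
  Z4: Z = jωL = j·2513·0.00419 = 0 + j10.53 Ω
  Z5: Z = R = 10 Ω
  Z6: Z = R = 1000 Ω
Step 3 — Ladder network (open output): work backward from the far end, alternating series and parallel combinations. Z_in = 0.05407 - j3.522e+05 Ω = 3.522e+05∠-90.0° Ω.
Step 4 — Source phasor: V = 101∠-45.0° V = 71.42 - j71.42 V.
Step 5 — Current: I = V / Z = 0.0002028 + j0.0002028 A = 0.0002868∠45.0° A.
Step 6 — Complex power: S = V·I* = 4.448e-09 - j0.02897 VA.
Step 7 — Real power: P = Re(S) = 4.448e-09 W.
Step 8 — Reactive power: Q = Im(S) = -0.02897 VAR.
Step 9 — Apparent power: |S| = 0.02897 VA.
Step 10 — Power factor: PF = P/|S| = 1.535e-07 (leading).

(a) P = 4.448e-09 W  (b) Q = -0.02897 VAR  (c) S = 0.02897 VA  (d) PF = 1.535e-07 (leading)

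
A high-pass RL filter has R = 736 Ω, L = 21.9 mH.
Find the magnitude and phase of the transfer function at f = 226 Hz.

Step 1 — Angular frequency: ω = 2π·226 = 1420 rad/s.
Step 2 — Transfer function: H(jω) = jωL/(R + jωL).
Step 3 — Numerator jωL = j·31.1; denominator R + jωL = 736 + j31.1.
Step 4 — H = 0.001782 + j0.04218.
Step 5 — Magnitude: |H| = 0.04222 (-27.5 dB); phase: φ = 87.6°.

|H| = 0.04222 (-27.5 dB), φ = 87.6°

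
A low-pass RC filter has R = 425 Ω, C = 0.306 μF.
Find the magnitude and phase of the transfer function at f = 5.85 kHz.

Step 1 — Angular frequency: ω = 2π·5850 = 3.676e+04 rad/s.
Step 2 — Transfer function: H(jω) = 1/(1 + jωRC).
Step 3 — Denominator: 1 + jωRC = 1 + j·3.676e+04·425·3.06e-07 = 1 + j4.78.
Step 4 — H = 0.04193 - j0.2004.
Step 5 — Magnitude: |H| = 0.2048 (-13.8 dB); phase: φ = -78.2°.

|H| = 0.2048 (-13.8 dB), φ = -78.2°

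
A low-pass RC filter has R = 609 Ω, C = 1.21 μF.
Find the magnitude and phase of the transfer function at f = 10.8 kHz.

Step 1 — Angular frequency: ω = 2π·1.08e+04 = 6.786e+04 rad/s.
Step 2 — Transfer function: H(jω) = 1/(1 + jωRC).
Step 3 — Denominator: 1 + jωRC = 1 + j·6.786e+04·609·1.21e-06 = 1 + j50.
Step 4 — H = 0.0003998 - j0.01999.
Step 5 — Magnitude: |H| = 0.01999 (-34.0 dB); phase: φ = -88.9°.

|H| = 0.01999 (-34.0 dB), φ = -88.9°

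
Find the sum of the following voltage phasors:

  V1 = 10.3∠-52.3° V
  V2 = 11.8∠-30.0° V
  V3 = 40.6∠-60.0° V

Step 1 — Convert each phasor to rectangular form:
  V1 = 10.3·(cos(-52.3°) + j·sin(-52.3°)) = 6.299 - j8.15 V
  V2 = 11.8·(cos(-30.0°) + j·sin(-30.0°)) = 10.22 - j5.9 V
  V3 = 40.6·(cos(-60.0°) + j·sin(-60.0°)) = 20.3 - j35.16 V
Step 2 — Sum components: V_total = 36.82 - j49.21 V.
Step 3 — Convert to polar: |V_total| = 61.46 V, ∠V_total = -53.2°.

V_total = 61.46∠-53.2° V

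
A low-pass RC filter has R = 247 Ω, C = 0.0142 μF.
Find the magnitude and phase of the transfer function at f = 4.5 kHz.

Step 1 — Angular frequency: ω = 2π·4500 = 2.827e+04 rad/s.
Step 2 — Transfer function: H(jω) = 1/(1 + jωRC).
Step 3 — Denominator: 1 + jωRC = 1 + j·2.827e+04·247·1.42e-08 = 1 + j0.09917.
Step 4 — H = 0.9903 - j0.0982.
Step 5 — Magnitude: |H| = 0.9951 (-0.0 dB); phase: φ = -5.7°.

|H| = 0.9951 (-0.0 dB), φ = -5.7°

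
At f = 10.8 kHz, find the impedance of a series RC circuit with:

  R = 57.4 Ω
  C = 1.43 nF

Step 1 — Angular frequency: ω = 2π·f = 2π·1.08e+04 = 6.786e+04 rad/s.
Step 2 — Component impedances:
  R: Z = R = 57.4 Ω
  C: Z = 1/(jωC) = -j/(ω·C) = 0 - j1.031e+04 Ω
Step 3 — Series combination: Z_total = R + C = 57.4 - j1.031e+04 Ω = 1.031e+04∠-89.7° Ω.

Z = 57.4 - j1.031e+04 Ω = 1.031e+04∠-89.7° Ω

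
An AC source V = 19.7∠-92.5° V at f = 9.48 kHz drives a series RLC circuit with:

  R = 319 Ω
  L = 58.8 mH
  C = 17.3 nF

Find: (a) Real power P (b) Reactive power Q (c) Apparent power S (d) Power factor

Step 1 — Angular frequency: ω = 2π·f = 2π·9480 = 5.956e+04 rad/s.
Step 2 — Component impedances:
  R: Z = R = 319 Ω
  L: Z = jωL = j·5.956e+04·0.0588 = 0 + j3502 Ω
  C: Z = 1/(jωC) = -j/(ω·C) = 0 - j970.4 Ω
Step 3 — Series combination: Z_total = R + L + C = 319 + j2532 Ω = 2552∠82.8° Ω.
Step 4 — Source phasor: V = 19.7∠-92.5° V = -0.8593 - j19.68 V.
Step 5 — Current: I = V / Z = -0.007694 - j0.0006299 A = 0.007719∠-175.3° A.
Step 6 — Complex power: S = V·I* = 0.01901 + j0.1509 VA.
Step 7 — Real power: P = Re(S) = 0.01901 W.
Step 8 — Reactive power: Q = Im(S) = 0.1509 VAR.
Step 9 — Apparent power: |S| = 0.1521 VA.
Step 10 — Power factor: PF = P/|S| = 0.125 (lagging).

(a) P = 0.01901 W  (b) Q = 0.1509 VAR  (c) S = 0.1521 VA  (d) PF = 0.125 (lagging)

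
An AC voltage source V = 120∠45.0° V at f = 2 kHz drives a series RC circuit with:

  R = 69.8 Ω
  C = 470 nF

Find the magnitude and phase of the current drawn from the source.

Step 1 — Angular frequency: ω = 2π·f = 2π·2000 = 1.257e+04 rad/s.
Step 2 — Component impedances:
  R: Z = R = 69.8 Ω
  C: Z = 1/(jωC) = -j/(ω·C) = 0 - j169.3 Ω
Step 3 — Series combination: Z_total = R + C = 69.8 - j169.3 Ω = 183.1∠-67.6° Ω.
Step 4 — Source phasor: V = 120∠45.0° V = 84.85 + j84.85 V.
Step 5 — Ohm's law: I = V / Z_total = (84.85 + j84.85) / (69.8 - j169.3) = -0.2518 + j0.6049 A.
Step 6 — Convert to polar: |I| = 0.6552 A, ∠I = 112.6°.

I = 0.6552∠112.6° A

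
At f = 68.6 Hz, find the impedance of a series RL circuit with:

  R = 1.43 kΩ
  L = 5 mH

Step 1 — Angular frequency: ω = 2π·f = 2π·68.6 = 431 rad/s.
Step 2 — Component impedances:
  R: Z = R = 1430 Ω
  L: Z = jωL = j·431·0.005 = 0 + j2.155 Ω
Step 3 — Series combination: Z_total = R + L = 1430 + j2.155 Ω = 1430∠0.1° Ω.

Z = 1430 + j2.155 Ω = 1430∠0.1° Ω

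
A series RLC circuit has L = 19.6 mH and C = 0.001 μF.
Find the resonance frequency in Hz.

Step 1 — Resonance condition Im(Z)=0 gives ω₀ = 1/√(LC).
Step 2 — ω₀ = 1/√(0.0196·1e-09) = 2.259e+05 rad/s.
Step 3 — f₀ = ω₀/(2π) = 3.595e+04 Hz.

f₀ = 3.595e+04 Hz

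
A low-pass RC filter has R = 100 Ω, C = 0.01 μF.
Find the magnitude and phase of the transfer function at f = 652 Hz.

Step 1 — Angular frequency: ω = 2π·652 = 4097 rad/s.
Step 2 — Transfer function: H(jω) = 1/(1 + jωRC).
Step 3 — Denominator: 1 + jωRC = 1 + j·4097·100·1e-08 = 1 + j0.004097.
Step 4 — H = 1 - j0.004097.
Step 5 — Magnitude: |H| = 1 (-0.0 dB); phase: φ = -0.2°.

|H| = 1 (-0.0 dB), φ = -0.2°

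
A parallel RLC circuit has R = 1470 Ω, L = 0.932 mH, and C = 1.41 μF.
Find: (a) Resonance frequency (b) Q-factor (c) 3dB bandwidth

Step 1 — Resonance: ω₀ = 1/√(LC) = 1/√(0.000932·1.41e-06) = 2.759e+04 rad/s.
Step 2 — f₀ = ω₀/(2π) = 4390 Hz.
Step 3 — Parallel Q: Q = R/(ω₀L) = 1470/(2.759e+04·0.000932) = 57.18.
Step 4 — Bandwidth: Δω = ω₀/Q = 482.5 rad/s; BW = Δω/(2π) = 76.79 Hz.

(a) f₀ = 4390 Hz  (b) Q = 57.18  (c) BW = 76.79 Hz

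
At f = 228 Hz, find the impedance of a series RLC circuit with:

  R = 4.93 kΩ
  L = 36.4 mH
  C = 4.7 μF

Step 1 — Angular frequency: ω = 2π·f = 2π·228 = 1433 rad/s.
Step 2 — Component impedances:
  R: Z = R = 4930 Ω
  L: Z = jωL = j·1433·0.0364 = 0 + j52.15 Ω
  C: Z = 1/(jωC) = -j/(ω·C) = 0 - j148.5 Ω
Step 3 — Series combination: Z_total = R + L + C = 4930 - j96.38 Ω = 4931∠-1.1° Ω.

Z = 4930 - j96.38 Ω = 4931∠-1.1° Ω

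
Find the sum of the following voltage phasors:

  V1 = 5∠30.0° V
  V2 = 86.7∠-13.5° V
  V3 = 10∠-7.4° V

Step 1 — Convert each phasor to rectangular form:
  V1 = 5·(cos(30.0°) + j·sin(30.0°)) = 4.33 + j2.5 V
  V2 = 86.7·(cos(-13.5°) + j·sin(-13.5°)) = 84.3 - j20.24 V
  V3 = 10·(cos(-7.4°) + j·sin(-7.4°)) = 9.917 - j1.288 V
Step 2 — Sum components: V_total = 98.55 - j19.03 V.
Step 3 — Convert to polar: |V_total| = 100.4 V, ∠V_total = -10.9°.

V_total = 100.4∠-10.9° V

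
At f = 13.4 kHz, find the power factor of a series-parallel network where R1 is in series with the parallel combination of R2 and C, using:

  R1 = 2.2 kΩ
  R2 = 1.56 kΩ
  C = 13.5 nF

Step 1 — Angular frequency: ω = 2π·f = 2π·1.34e+04 = 8.419e+04 rad/s.
Step 2 — Component impedances:
  R1: Z = R = 2200 Ω
  R2: Z = R = 1560 Ω
  C: Z = 1/(jωC) = -j/(ω·C) = 0 - j879.8 Ω
Step 3 — Parallel branch: R2 || C = 1/(1/R2 + 1/C) = 376.4 - j667.5 Ω.
Step 4 — Series with R1: Z_total = R1 + (R2 || C) = 2576 - j667.5 Ω = 2662∠-14.5° Ω.
Step 5 — Power factor: PF = cos(φ) = Re(Z)/|Z| = 2576.4/2661.5 = 0.968.
Step 6 — Type: Im(Z) = -667.5 ⇒ leading (phase φ = -14.5°).

PF = 0.968 (leading, φ = -14.5°)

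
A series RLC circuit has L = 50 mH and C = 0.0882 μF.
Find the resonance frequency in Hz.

Step 1 — Resonance condition Im(Z)=0 gives ω₀ = 1/√(LC).
Step 2 — ω₀ = 1/√(0.05·8.82e-08) = 1.506e+04 rad/s.
Step 3 — f₀ = ω₀/(2π) = 2397 Hz.

f₀ = 2397 Hz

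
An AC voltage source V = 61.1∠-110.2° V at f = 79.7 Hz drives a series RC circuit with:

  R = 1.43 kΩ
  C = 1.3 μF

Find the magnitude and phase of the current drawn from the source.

Step 1 — Angular frequency: ω = 2π·f = 2π·79.7 = 500.8 rad/s.
Step 2 — Component impedances:
  R: Z = R = 1430 Ω
  C: Z = 1/(jωC) = -j/(ω·C) = 0 - j1536 Ω
Step 3 — Series combination: Z_total = R + C = 1430 - j1536 Ω = 2099∠-47.0° Ω.
Step 4 — Source phasor: V = 61.1∠-110.2° V = -21.1 - j57.34 V.
Step 5 — Ohm's law: I = V / Z_total = (-21.1 - j57.34) / (1430 - j1536) = 0.01315 - j0.02598 A.
Step 6 — Convert to polar: |I| = 0.02911 A, ∠I = -63.2°.

I = 0.02911∠-63.2° A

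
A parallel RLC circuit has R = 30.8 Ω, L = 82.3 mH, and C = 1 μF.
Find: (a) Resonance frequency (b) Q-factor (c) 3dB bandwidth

Step 1 — Resonance: ω₀ = 1/√(LC) = 1/√(0.0823·1e-06) = 3486 rad/s.
Step 2 — f₀ = ω₀/(2π) = 554.8 Hz.
Step 3 — Parallel Q: Q = R/(ω₀L) = 30.8/(3486·0.0823) = 0.1074.
Step 4 — Bandwidth: Δω = ω₀/Q = 3.247e+04 rad/s; BW = Δω/(2π) = 5167 Hz.

(a) f₀ = 554.8 Hz  (b) Q = 0.1074  (c) BW = 5167 Hz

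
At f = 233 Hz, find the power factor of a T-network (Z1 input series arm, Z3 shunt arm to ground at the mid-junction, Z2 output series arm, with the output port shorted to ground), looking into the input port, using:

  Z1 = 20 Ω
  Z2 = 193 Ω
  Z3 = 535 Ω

Step 1 — Angular frequency: ω = 2π·f = 2π·233 = 1464 rad/s.
Step 2 — Component impedances:
  Z1: Z = R = 20 Ω
  Z2: Z = R = 193 Ω
  Z3: Z = R = 535 Ω
Step 3 — With the output port shorted to ground, the output series arm Z2 runs from the junction to ground; the shunt arm Z3 also runs from the junction to ground. They appear in parallel: Z3 || Z2 = 141.8 Ω.
Step 4 — Series with input arm Z1: Z_in = Z1 + (Z3 || Z2) = 161.8 Ω = 161.8∠0.0° Ω.
Step 5 — Power factor: PF = cos(φ) = Re(Z)/|Z| = 161.8/161.8 = 1.
Step 6 — Type: Im(Z) = 0 ⇒ unity (phase φ = 0.0°).

PF = 1 (unity, φ = 0.0°)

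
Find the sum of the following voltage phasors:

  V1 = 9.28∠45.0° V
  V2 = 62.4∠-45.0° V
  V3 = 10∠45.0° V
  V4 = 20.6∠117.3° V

Step 1 — Convert each phasor to rectangular form:
  V1 = 9.28·(cos(45.0°) + j·sin(45.0°)) = 6.562 + j6.562 V
  V2 = 62.4·(cos(-45.0°) + j·sin(-45.0°)) = 44.12 - j44.12 V
  V3 = 10·(cos(45.0°) + j·sin(45.0°)) = 7.071 + j7.071 V
  V4 = 20.6·(cos(117.3°) + j·sin(117.3°)) = -9.448 + j18.31 V
Step 2 — Sum components: V_total = 48.31 - j12.18 V.
Step 3 — Convert to polar: |V_total| = 49.82 V, ∠V_total = -14.2°.

V_total = 49.82∠-14.2° V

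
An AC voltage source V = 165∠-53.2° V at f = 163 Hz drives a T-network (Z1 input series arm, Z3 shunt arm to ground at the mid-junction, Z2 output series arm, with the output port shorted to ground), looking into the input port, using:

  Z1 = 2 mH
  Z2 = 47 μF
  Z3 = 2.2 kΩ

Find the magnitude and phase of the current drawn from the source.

Step 1 — Angular frequency: ω = 2π·f = 2π·163 = 1024 rad/s.
Step 2 — Component impedances:
  Z1: Z = jωL = j·1024·0.002 = 0 + j2.048 Ω
  Z2: Z = 1/(jωC) = -j/(ω·C) = 0 - j20.77 Ω
  Z3: Z = R = 2200 Ω
Step 3 — With the output port shorted to ground, the output series arm Z2 runs from the junction to ground; the shunt arm Z3 also runs from the junction to ground. They appear in parallel: Z3 || Z2 = 0.1962 - j20.77 Ω.
Step 4 — Series with input arm Z1: Z_in = Z1 + (Z3 || Z2) = 0.1962 - j18.72 Ω = 18.73∠-89.4° Ω.
Step 5 — Source phasor: V = 165∠-53.2° V = 98.84 - j132.1 V.
Step 6 — Ohm's law: I = V / Z_total = (98.84 - j132.1) / (0.1962 - j18.72) = 7.111 + j5.204 A.
Step 7 — Convert to polar: |I| = 8.811 A, ∠I = 36.2°.

I = 8.811∠36.2° A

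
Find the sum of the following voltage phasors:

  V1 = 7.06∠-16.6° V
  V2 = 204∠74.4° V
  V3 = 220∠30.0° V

Step 1 — Convert each phasor to rectangular form:
  V1 = 7.06·(cos(-16.6°) + j·sin(-16.6°)) = 6.766 - j2.017 V
  V2 = 204·(cos(74.4°) + j·sin(74.4°)) = 54.86 + j196.5 V
  V3 = 220·(cos(30.0°) + j·sin(30.0°)) = 190.5 + j110 V
Step 2 — Sum components: V_total = 252.2 + j304.5 V.
Step 3 — Convert to polar: |V_total| = 395.3 V, ∠V_total = 50.4°.

V_total = 395.3∠50.4° V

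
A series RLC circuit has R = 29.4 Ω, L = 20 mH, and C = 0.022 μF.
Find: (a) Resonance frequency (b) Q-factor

Step 1 — Resonance condition Im(Z)=0 gives ω₀ = 1/√(LC).
Step 2 — ω₀ = 1/√(0.02·2.2e-08) = 4.767e+04 rad/s.
Step 3 — f₀ = ω₀/(2π) = 7587 Hz.
Step 4 — Series Q: Q = ω₀L/R = 4.767e+04·0.02/29.4 = 32.43.

(a) f₀ = 7587 Hz  (b) Q = 32.43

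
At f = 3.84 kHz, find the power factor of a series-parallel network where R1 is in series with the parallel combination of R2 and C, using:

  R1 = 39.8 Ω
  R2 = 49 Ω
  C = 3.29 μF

Step 1 — Angular frequency: ω = 2π·f = 2π·3840 = 2.413e+04 rad/s.
Step 2 — Component impedances:
  R1: Z = R = 39.8 Ω
  R2: Z = R = 49 Ω
  C: Z = 1/(jωC) = -j/(ω·C) = 0 - j12.6 Ω
Step 3 — Parallel branch: R2 || C = 1/(1/R2 + 1/C) = 3.038 - j11.82 Ω.
Step 4 — Series with R1: Z_total = R1 + (R2 || C) = 42.84 - j11.82 Ω = 44.44∠-15.4° Ω.
Step 5 — Power factor: PF = cos(φ) = Re(Z)/|Z| = 42.84/44.44 = 0.964.
Step 6 — Type: Im(Z) = -11.82 ⇒ leading (phase φ = -15.4°).

PF = 0.964 (leading, φ = -15.4°)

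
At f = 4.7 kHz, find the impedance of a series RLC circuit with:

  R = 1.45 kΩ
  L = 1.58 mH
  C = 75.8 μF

Step 1 — Angular frequency: ω = 2π·f = 2π·4700 = 2.953e+04 rad/s.
Step 2 — Component impedances:
  R: Z = R = 1450 Ω
  L: Z = jωL = j·2.953e+04·0.00158 = 0 + j46.66 Ω
  C: Z = 1/(jωC) = -j/(ω·C) = 0 - j0.4467 Ω
Step 3 — Series combination: Z_total = R + L + C = 1450 + j46.21 Ω = 1451∠1.8° Ω.

Z = 1450 + j46.21 Ω = 1451∠1.8° Ω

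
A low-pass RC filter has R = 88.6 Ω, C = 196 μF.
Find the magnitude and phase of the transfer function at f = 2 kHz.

Step 1 — Angular frequency: ω = 2π·2000 = 1.257e+04 rad/s.
Step 2 — Transfer function: H(jω) = 1/(1 + jωRC).
Step 3 — Denominator: 1 + jωRC = 1 + j·1.257e+04·88.6·0.000196 = 1 + j218.2.
Step 4 — H = 2.1e-05 - j0.004582.
Step 5 — Magnitude: |H| = 0.004582 (-46.8 dB); phase: φ = -89.7°.

|H| = 0.004582 (-46.8 dB), φ = -89.7°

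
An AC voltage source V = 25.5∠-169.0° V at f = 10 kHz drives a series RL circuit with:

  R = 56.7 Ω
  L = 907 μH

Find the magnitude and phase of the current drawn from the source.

Step 1 — Angular frequency: ω = 2π·f = 2π·1e+04 = 6.283e+04 rad/s.
Step 2 — Component impedances:
  R: Z = R = 56.7 Ω
  L: Z = jωL = j·6.283e+04·0.000907 = 0 + j56.99 Ω
Step 3 — Series combination: Z_total = R + L = 56.7 + j56.99 Ω = 80.39∠45.1° Ω.
Step 4 — Source phasor: V = 25.5∠-169.0° V = -25.03 - j4.866 V.
Step 5 — Ohm's law: I = V / Z_total = (-25.03 - j4.866) / (56.7 + j56.99) = -0.2625 + j0.178 A.
Step 6 — Convert to polar: |I| = 0.3172 A, ∠I = 145.9°.

I = 0.3172∠145.9° A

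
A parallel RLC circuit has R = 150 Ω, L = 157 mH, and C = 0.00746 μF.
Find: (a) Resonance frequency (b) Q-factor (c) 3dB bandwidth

Step 1 — Resonance: ω₀ = 1/√(LC) = 1/√(0.157·7.46e-09) = 2.922e+04 rad/s.
Step 2 — f₀ = ω₀/(2π) = 4651 Hz.
Step 3 — Parallel Q: Q = R/(ω₀L) = 150/(2.922e+04·0.157) = 0.0327.
Step 4 — Bandwidth: Δω = ω₀/Q = 8.937e+05 rad/s; BW = Δω/(2π) = 1.422e+05 Hz.

(a) f₀ = 4651 Hz  (b) Q = 0.0327  (c) BW = 1.422e+05 Hz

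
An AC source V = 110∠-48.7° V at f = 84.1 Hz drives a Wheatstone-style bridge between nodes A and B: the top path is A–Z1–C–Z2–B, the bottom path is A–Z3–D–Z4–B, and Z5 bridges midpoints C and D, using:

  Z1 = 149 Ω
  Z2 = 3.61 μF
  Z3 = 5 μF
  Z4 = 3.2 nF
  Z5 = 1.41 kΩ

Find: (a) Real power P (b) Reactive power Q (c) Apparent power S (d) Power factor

Step 1 — Angular frequency: ω = 2π·f = 2π·84.1 = 528.4 rad/s.
Step 2 — Component impedances:
  Z1: Z = R = 149 Ω
  Z2: Z = 1/(jωC) = -j/(ω·C) = 0 - j524.2 Ω
  Z3: Z = 1/(jωC) = -j/(ω·C) = 0 - j378.5 Ω
  Z4: Z = 1/(jωC) = -j/(ω·C) = 0 - j5.914e+05 Ω
  Z5: Z = R = 1410 Ω
Step 3 — Bridge requires nodal analysis (the Z5 bridge couples midpoints C and D, so the two paths cannot be reduced to a simple series/parallel combination). Setting node B to ground and injecting 1 A at node A, the 3-node admittance system at A, C, D solves to V_A = Z_AB = 135.3 - j527.1 Ω = 544.2∠-75.6° Ω.
Step 4 — Source phasor: V = 110∠-48.7° V = 72.6 - j82.64 V.
Step 5 — Current: I = V / Z = 0.1803 + j0.09145 A = 0.2021∠26.9° A.
Step 6 — Complex power: S = V·I* = 5.53 - j21.54 VA.
Step 7 — Real power: P = Re(S) = 5.53 W.
Step 8 — Reactive power: Q = Im(S) = -21.54 VAR.
Step 9 — Apparent power: |S| = 22.23 VA.
Step 10 — Power factor: PF = P/|S| = 0.2487 (leading).

(a) P = 5.53 W  (b) Q = -21.54 VAR  (c) S = 22.23 VA  (d) PF = 0.2487 (leading)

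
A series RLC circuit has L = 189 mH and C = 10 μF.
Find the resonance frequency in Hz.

Step 1 — Resonance condition Im(Z)=0 gives ω₀ = 1/√(LC).
Step 2 — ω₀ = 1/√(0.189·1e-05) = 727.4 rad/s.
Step 3 — f₀ = ω₀/(2π) = 115.8 Hz.

f₀ = 115.8 Hz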